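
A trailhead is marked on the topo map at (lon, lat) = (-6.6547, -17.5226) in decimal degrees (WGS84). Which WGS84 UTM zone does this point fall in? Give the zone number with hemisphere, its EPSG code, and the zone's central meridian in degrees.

Zone 29S (EPSG:32729), central meridian -9°

UTM zone = ⌊(λ + 180)/6⌋ + 1; -6.6547° ∈ [-12°, -6°) → zone 29.
Hemisphere: S (φ < 0).
Central meridian λ₀ = 6×29 − 183 = -9°.
EPSG code: 32729.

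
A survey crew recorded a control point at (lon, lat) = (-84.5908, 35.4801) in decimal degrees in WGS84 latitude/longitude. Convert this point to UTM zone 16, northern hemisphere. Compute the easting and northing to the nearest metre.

E 718573 m, N 3928955 m

Zone 16 central meridian λ₀ = 6×16 − 183 = -87°; Δλ = +2.4092°.
Transverse Mercator on WGS84 with k₀ = 0.9996 gives E = 718572.883 m, N = 3928954.587 m.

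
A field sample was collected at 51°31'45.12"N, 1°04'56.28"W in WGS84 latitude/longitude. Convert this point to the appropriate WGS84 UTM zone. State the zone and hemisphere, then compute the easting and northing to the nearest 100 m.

Longitude -1.0823° lies in the 6° band [-6°, 0°), giving zone 30; latitude is north of the equator, so 30N.
Zone 30 central meridian λ₀ = 6×30 − 183 = -3°; Δλ = +1.9177°.
Transverse Mercator on WGS84 with k₀ = 0.9996 gives E = 633022.140 m, N = 5710419.793 m.

Zone 30N: E 633000 m, N 5710400 m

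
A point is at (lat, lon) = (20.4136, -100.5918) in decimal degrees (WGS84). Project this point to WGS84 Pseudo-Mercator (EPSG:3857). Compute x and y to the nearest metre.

x -11197828 m, y 2322092 m

Web Mercator is spherical with R = a = 6378137 m.
x = R·λ = 6378137 × -1.755658111 = -11197827.954 m.
y = R·ln tan(π/4 + φ/2) = 6378137 × 0.364070642 = 2322092.431 m.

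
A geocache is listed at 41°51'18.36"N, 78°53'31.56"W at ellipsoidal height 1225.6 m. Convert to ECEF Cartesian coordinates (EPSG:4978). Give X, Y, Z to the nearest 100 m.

X 916800 m, Y -4669500 m, Z 4234400 m

WGS84: a = 6378137 m, e² = 0.006694380; N(φ) = a/√(1−e²sin²φ) = 6387663.257 m.
X = (N+h)·cosφ·cosλ = 916791.564 m; Y = (N+h)·cosφ·sinλ = -4669517.575 m; Z = (N(1−e²)+h)·sinφ = 4234447.605 m.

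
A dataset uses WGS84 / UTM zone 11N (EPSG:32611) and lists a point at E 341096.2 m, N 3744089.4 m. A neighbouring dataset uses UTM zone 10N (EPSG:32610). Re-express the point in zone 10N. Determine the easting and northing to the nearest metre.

E 896467 m, N 3751022 m

UTM 11N → geographic: φ = 33.82510011°, λ = -118.71709966°.
UTM 10N (λ₀ = -123°) forward: E = 896466.714 m, N = 3751021.571 m.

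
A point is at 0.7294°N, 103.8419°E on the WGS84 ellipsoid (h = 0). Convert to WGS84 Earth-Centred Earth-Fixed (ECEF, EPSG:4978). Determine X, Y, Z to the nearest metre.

WGS84: a = 6378137 m, e² = 0.006694380; N(φ) = a/√(1−e²sin²φ) = 6378140.460 m.
X = (N+h)·cosφ·cosλ = -1525805.493 m; Y = (N+h)·cosφ·sinλ = 6192414.780 m; Z = (N(1−e²)+h)·sinφ = 80650.742 m.

X -1525805 m, Y 6192415 m, Z 80651 m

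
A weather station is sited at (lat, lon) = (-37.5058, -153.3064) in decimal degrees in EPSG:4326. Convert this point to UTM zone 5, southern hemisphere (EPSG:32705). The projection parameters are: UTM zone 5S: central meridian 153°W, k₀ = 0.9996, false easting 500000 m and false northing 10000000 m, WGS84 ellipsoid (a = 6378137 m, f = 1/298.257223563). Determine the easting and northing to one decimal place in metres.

E 472919.3 m, N 5848971.1 m

Zone 5 central meridian λ₀ = 6×5 − 183 = -153°; Δλ = -0.3064°.
Transverse Mercator on WGS84 with k₀ = 0.9996 gives E = 472919.343 m, N = 5848971.104 m.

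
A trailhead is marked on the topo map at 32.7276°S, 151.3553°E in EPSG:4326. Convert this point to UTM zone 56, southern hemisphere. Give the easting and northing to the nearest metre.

E 345880 m, N 6377715 m

Zone 56 central meridian λ₀ = 6×56 − 183 = 153°; Δλ = -1.6447°.
Transverse Mercator on WGS84 with k₀ = 0.9996 gives E = 345879.734 m, N = 6377714.555 m.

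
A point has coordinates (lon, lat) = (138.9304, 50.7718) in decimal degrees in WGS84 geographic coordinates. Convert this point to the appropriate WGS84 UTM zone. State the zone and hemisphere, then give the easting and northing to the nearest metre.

Zone 54N: E 354072 m, N 5626491 m

Longitude 138.9304° lies in the 6° band [138°, 144°), giving zone 54; latitude is north of the equator, so 54N.
Zone 54 central meridian λ₀ = 6×54 − 183 = 141°; Δλ = -2.0696°.
Transverse Mercator on WGS84 with k₀ = 0.9996 gives E = 354072.123 m, N = 5626490.675 m.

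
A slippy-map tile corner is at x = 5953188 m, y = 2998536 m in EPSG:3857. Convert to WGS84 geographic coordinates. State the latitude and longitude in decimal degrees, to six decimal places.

R = 6378137 m. λ = x/R = 53.47839770°.
φ = 2·arctan(exp(y/R)) − 90° = 2·arctan(1.60020) − 90° = 25.99560004°.

lat 25.995600°, lon 53.478398°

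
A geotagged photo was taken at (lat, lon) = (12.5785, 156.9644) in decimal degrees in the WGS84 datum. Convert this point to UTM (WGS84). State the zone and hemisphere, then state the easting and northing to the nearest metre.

Longitude 156.9644° lies in the 6° band [156°, 162°), giving zone 57; latitude is north of the equator, so 57N.
Zone 57 central meridian λ₀ = 6×57 − 183 = 159°; Δλ = -2.0356°.
Transverse Mercator on WGS84 with k₀ = 0.9996 gives E = 278847.783 m, N = 1391380.183 m.

Zone 57N: E 278848 m, N 1391380 m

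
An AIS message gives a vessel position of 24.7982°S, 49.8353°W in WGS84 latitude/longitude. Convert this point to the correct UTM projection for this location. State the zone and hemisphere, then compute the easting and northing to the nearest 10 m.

Longitude -49.8353° lies in the 6° band [-54°, -48°), giving zone 22; latitude is south of the equator, so 22S.
Zone 22 central meridian λ₀ = 6×22 − 183 = -51°; Δλ = +1.1647°.
Transverse Mercator on WGS84 with k₀ = 0.9996 gives E = 617726.068 m, N = 7256895.066 m.

Zone 22S: E 617730 m, N 7256900 m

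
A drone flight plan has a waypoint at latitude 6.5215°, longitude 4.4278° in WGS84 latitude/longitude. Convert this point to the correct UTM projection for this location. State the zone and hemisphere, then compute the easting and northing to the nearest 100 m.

Zone 31N: E 657900 m, N 721100 m

Longitude 4.4278° lies in the 6° band [0°, 6°), giving zone 31; latitude is north of the equator, so 31N.
Zone 31 central meridian λ₀ = 6×31 − 183 = 3°; Δλ = +1.4278°.
Transverse Mercator on WGS84 with k₀ = 0.9996 gives E = 657873.181 m, N = 721076.323 m.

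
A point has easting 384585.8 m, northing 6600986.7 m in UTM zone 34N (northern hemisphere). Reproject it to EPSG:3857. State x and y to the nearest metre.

Unproject from UTM 34N (λ₀ = 21°) → φ = 59.53129976°, λ = 18.95939987°.
Web Mercator (R = 6378137 m): x = 2110550.739 m, y = 8296118.156 m.

x 2110551 m, y 8296118 m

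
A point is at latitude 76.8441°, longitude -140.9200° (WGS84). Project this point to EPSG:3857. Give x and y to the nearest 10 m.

x -15687140 m, y 13777390 m

Web Mercator is spherical with R = a = 6378137 m.
x = R·λ = 6378137 × -2.459517982 = -15687142.643 m.
y = R·ln tan(π/4 + φ/2) = 6378137 × 2.160096716 = 13777392.785 m.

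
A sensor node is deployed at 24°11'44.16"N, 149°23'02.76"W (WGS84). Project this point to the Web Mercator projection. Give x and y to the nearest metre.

x -16629362 m, y 2777261 m

Web Mercator is spherical with R = a = 6378137 m.
x = R·λ = 6378137 × -2.607244395 = -16629361.945 m.
y = R·ln tan(π/4 + φ/2) = 6378137 × 0.435434516 = 2777260.999 m.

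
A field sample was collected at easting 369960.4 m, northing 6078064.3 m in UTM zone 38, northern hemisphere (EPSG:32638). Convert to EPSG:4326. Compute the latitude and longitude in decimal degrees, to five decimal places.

Zone 38N: λ₀ = 45°, k₀ = 0.9996, false easting 500000 m.
Meridian distance M = (N − FN)/k₀ = 6080496.5 m.
Inverse transverse Mercator on WGS84 gives φ = 54.83279970°, λ = 42.97539992°.

lat 54.83280°, lon 42.97540°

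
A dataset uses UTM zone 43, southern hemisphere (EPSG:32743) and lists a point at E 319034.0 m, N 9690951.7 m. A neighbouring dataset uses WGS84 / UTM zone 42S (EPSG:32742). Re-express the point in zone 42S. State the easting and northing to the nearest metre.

E 986392 m, N 9690171 m

UTM 43S → geographic: φ = -2.79490023°, λ = 73.37199992°.
UTM 42S (λ₀ = 69°) forward: E = 986392.465 m, N = 9690170.881 m.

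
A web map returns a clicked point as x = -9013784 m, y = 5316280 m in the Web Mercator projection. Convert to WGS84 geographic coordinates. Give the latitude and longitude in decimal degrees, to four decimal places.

R = 6378137 m. λ = x/R = -80.97219935°.
φ = 2·arctan(exp(y/R)) − 90° = 2·arctan(2.30140) − 90° = 43.02829745°.

lat 43.0283°, lon -80.9722°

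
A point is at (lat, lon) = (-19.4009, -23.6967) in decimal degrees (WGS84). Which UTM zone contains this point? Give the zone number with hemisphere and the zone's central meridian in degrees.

Zone 27S, central meridian -21°

UTM zone = ⌊(λ + 180)/6⌋ + 1; -23.6967° ∈ [-24°, -18°) → zone 27.
Hemisphere: S (φ < 0).
Central meridian λ₀ = 6×27 − 183 = -21°.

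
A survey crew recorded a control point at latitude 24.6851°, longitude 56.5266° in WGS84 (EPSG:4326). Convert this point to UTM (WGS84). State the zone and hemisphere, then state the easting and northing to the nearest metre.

Zone 40N: E 452108 m, N 2730163 m

Longitude 56.5266° lies in the 6° band [54°, 60°), giving zone 40; latitude is north of the equator, so 40N.
Zone 40 central meridian λ₀ = 6×40 − 183 = 57°; Δλ = -0.4734°.
Transverse Mercator on WGS84 with k₀ = 0.9996 gives E = 452107.952 m, N = 2730162.684 m.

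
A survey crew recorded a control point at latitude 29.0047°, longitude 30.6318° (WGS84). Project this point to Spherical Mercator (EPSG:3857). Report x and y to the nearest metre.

Web Mercator is spherical with R = a = 6378137 m.
x = R·λ = 6378137 × 0.534625766 = 3409916.378 m.
y = R·ln tan(π/4 + φ/2) = 6378137 × 0.529346462 = 3376244.253 m.

x 3409916 m, y 3376244 m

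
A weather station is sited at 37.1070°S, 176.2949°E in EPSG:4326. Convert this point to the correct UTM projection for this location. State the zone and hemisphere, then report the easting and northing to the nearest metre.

Longitude 176.2949° lies in the 6° band [174°, 180°), giving zone 60; latitude is south of the equator, so 60S.
Zone 60 central meridian λ₀ = 6×60 − 183 = 177°; Δλ = -0.7051°.
Transverse Mercator on WGS84 with k₀ = 0.9996 gives E = 437350.560 m, N = 5893025.088 m.

Zone 60S: E 437351 m, N 5893025 m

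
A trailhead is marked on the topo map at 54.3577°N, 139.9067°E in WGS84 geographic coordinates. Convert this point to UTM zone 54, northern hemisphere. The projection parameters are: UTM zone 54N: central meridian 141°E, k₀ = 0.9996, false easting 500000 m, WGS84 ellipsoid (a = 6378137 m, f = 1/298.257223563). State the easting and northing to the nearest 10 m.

Zone 54 central meridian λ₀ = 6×54 − 183 = 141°; Δλ = -1.0933°.
Transverse Mercator on WGS84 with k₀ = 0.9996 gives E = 428951.848 m, N = 6023871.631 m.

E 428950 m, N 6023870 m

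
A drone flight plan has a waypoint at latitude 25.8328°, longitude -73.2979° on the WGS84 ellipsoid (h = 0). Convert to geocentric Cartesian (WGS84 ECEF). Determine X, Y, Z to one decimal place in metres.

WGS84: a = 6378137 m, e² = 0.006694380; N(φ) = a/√(1−e²sin²φ) = 6382194.478 m.
X = (N+h)·cosφ·cosλ = 1650920.717 m; Y = (N+h)·cosφ·sinλ = -5502072.646 m; Z = (N(1−e²)+h)·sinφ = 2762401.276 m.

X 1650920.7 m, Y -5502072.6 m, Z 2762401.3 m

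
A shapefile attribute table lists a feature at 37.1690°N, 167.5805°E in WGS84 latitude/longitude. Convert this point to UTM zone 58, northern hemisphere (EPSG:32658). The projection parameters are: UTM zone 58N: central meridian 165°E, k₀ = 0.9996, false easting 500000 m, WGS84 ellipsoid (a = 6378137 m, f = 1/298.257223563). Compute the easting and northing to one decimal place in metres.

Zone 58 central meridian λ₀ = 6×58 − 183 = 165°; Δλ = +2.5805°.
Transverse Mercator on WGS84 with k₀ = 0.9996 gives E = 729114.692 m, N = 4116738.745 m.

E 729114.7 m, N 4116738.7 m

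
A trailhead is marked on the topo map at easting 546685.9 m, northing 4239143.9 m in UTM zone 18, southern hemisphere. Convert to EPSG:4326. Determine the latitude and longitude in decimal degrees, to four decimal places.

Zone 18S: λ₀ = -75°, k₀ = 0.9996, false easting 500000 m, false northing 10000000 m.
Meridian distance M = (N − FN)/k₀ = -5763161.4 m.
Inverse transverse Mercator on WGS84 gives φ = -51.99639987°, λ = -74.31999929°.

lat -51.9964°, lon -74.3200°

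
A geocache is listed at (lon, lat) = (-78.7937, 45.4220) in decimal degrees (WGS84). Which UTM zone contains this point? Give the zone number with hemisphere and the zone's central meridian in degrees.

Zone 17N, central meridian -81°

UTM zone = ⌊(λ + 180)/6⌋ + 1; -78.7937° ∈ [-84°, -78°) → zone 17.
Hemisphere: N (φ ≥ 0).
Central meridian λ₀ = 6×17 − 183 = -81°.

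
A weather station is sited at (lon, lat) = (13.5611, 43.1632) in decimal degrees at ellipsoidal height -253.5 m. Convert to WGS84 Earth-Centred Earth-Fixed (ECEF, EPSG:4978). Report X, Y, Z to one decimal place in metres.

X 4529482.8 m, Y 1092542.6 m, Z 4340570.6 m

WGS84: a = 6378137 m, e² = 0.006694380; N(φ) = a/√(1−e²sin²φ) = 6388151.016 m.
X = (N+h)·cosφ·cosλ = 4529482.829 m; Y = (N+h)·cosφ·sinλ = 1092542.554 m; Z = (N(1−e²)+h)·sinφ = 4340570.594 m.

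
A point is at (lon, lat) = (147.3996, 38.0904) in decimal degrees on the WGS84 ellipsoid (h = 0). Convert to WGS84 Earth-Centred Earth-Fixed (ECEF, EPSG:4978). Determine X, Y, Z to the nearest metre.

WGS84: a = 6378137 m, e² = 0.006694380; N(φ) = a/√(1−e²sin²φ) = 6386277.296 m.
X = (N+h)·cosφ·cosλ = -4234353.614 m; Y = (N+h)·cosφ·sinλ = 2708023.763 m; Z = (N(1−e²)+h)·sinφ = 3913346.117 m.

X -4234354 m, Y 2708024 m, Z 3913346 m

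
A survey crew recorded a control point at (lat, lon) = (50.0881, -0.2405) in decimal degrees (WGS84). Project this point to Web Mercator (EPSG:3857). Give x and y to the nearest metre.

Web Mercator is spherical with R = a = 6378137 m.
x = R·λ = 6378137 × -0.004197517 = -26772.338 m.
y = R·ln tan(π/4 + φ/2) = 6378137 × 1.013077520 = 6461547.212 m.

x -26772 m, y 6461547 m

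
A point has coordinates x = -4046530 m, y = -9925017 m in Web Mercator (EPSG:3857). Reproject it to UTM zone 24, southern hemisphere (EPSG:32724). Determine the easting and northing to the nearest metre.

Web Mercator inverse (R = 6378137 m) → φ = -66.17540043°, λ = -36.35059747°.
UTM 24S forward: E = 619392.168 m, N = 2658013.333 m.

E 619392 m, N 2658013 m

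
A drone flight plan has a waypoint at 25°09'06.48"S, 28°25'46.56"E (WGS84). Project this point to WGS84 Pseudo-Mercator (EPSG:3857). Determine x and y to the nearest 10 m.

x 3164770 m, y -2894400 m

Web Mercator is spherical with R = a = 6378137 m.
x = R·λ = 6378137 × 0.496190125 = 3164768.595 m.
y = R·ln tan(π/4 + φ/2) = 6378137 × -0.453800441 = -2894401.383 m.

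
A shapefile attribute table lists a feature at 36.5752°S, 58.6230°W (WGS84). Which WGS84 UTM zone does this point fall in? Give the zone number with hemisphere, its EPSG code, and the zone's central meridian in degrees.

Zone 21S (EPSG:32721), central meridian -57°

UTM zone = ⌊(λ + 180)/6⌋ + 1; -58.6230° ∈ [-60°, -54°) → zone 21.
Hemisphere: S (φ < 0).
Central meridian λ₀ = 6×21 − 183 = -57°.
EPSG code: 32721.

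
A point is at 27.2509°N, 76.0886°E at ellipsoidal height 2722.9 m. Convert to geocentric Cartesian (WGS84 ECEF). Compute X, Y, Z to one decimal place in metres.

WGS84: a = 6378137 m, e² = 0.006694380; N(φ) = a/√(1−e²sin²φ) = 6382617.742 m.
X = (N+h)·cosφ·cosλ = 1364782.403 m; Y = (N+h)·cosφ·sinλ = 5510128.182 m; Z = (N(1−e²)+h)·sinφ = 2904205.606 m.

X 1364782.4 m, Y 5510128.2 m, Z 2904205.6 m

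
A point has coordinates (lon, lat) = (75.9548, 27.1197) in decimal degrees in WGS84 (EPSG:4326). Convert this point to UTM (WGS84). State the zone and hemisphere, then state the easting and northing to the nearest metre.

Zone 43N: E 594633 m, N 3000053 m

Longitude 75.9548° lies in the 6° band [72°, 78°), giving zone 43; latitude is north of the equator, so 43N.
Zone 43 central meridian λ₀ = 6×43 − 183 = 75°; Δλ = +0.9548°.
Transverse Mercator on WGS84 with k₀ = 0.9996 gives E = 594632.731 m, N = 3000052.691 m.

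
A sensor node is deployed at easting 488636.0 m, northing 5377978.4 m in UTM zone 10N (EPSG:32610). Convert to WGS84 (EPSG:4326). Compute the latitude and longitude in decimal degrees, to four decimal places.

lat 48.5548°, lon -123.1540°

Zone 10N: λ₀ = -123°, k₀ = 0.9996, false easting 500000 m.
Meridian distance M = (N − FN)/k₀ = 5380130.5 m.
Inverse transverse Mercator on WGS84 gives φ = 48.55480019°, λ = -123.15400006°.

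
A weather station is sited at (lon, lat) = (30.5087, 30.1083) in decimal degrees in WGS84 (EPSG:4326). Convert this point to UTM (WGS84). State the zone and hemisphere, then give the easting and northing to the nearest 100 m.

Zone 36N: E 259900 m, N 3333400 m

Longitude 30.5087° lies in the 6° band [30°, 36°), giving zone 36; latitude is north of the equator, so 36N.
Zone 36 central meridian λ₀ = 6×36 − 183 = 33°; Δλ = -2.4913°.
Transverse Mercator on WGS84 with k₀ = 0.9996 gives E = 259943.360 m, N = 3333405.048 m.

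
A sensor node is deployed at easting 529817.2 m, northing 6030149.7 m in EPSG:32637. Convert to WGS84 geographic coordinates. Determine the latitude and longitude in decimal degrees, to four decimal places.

Zone 37N: λ₀ = 39°, k₀ = 0.9996, false easting 500000 m.
Meridian distance M = (N − FN)/k₀ = 6032562.7 m.
Inverse transverse Mercator on WGS84 gives φ = 54.41820034°, λ = 39.45949975°.

lat 54.4182°, lon 39.4595°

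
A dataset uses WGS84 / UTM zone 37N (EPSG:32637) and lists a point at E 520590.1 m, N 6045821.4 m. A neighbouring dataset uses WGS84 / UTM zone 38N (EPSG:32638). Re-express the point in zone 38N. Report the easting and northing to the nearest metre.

E 132783 m, N 6060629 m

UTM 37N → geographic: φ = 54.55949981°, λ = 39.31840041°.
UTM 38N (λ₀ = 45°) forward: E = 132783.250 m, N = 6060628.852 m.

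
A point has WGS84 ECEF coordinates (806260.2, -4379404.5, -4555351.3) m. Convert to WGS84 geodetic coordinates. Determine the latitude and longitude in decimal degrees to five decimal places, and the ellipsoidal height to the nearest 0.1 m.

lat -45.84320°, lon -79.56850°, h 3105.0 m

λ = atan2(Y, X) = -79.56849991°; p = √(X²+Y²) = 4453003.4 m.
Bowring's method on WGS84 (a = 6378137 m, b = 6356752.314 m) gives φ = -45.84319980°, h = 3104.973 m.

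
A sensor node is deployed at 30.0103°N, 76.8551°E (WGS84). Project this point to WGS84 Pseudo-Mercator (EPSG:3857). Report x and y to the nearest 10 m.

x 8555470 m, y 3504870 m

Web Mercator is spherical with R = a = 6378137 m.
x = R·λ = 6378137 × 1.341374542 = 8555470.597 m.
y = R·ln tan(π/4 + φ/2) = 6378137 × 0.549513734 = 3504873.881 m.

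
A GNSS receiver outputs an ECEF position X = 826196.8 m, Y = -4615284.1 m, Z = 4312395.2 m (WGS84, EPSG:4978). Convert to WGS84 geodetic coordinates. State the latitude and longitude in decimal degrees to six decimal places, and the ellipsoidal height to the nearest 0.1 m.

lat 42.798100°, lon -79.850800°, h 1948.8 m

λ = atan2(Y, X) = -79.85080048°; p = √(X²+Y²) = 4688651.0 m.
Bowring's method on WGS84 (a = 6378137 m, b = 6356752.314 m) gives φ = 42.79809993°, h = 1948.821 m.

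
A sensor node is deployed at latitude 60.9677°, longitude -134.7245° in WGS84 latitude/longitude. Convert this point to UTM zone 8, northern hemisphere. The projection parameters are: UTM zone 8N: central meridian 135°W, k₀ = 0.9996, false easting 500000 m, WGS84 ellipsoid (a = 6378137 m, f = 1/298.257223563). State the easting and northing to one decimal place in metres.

E 514915.7 m, N 6759221.0 m

Zone 8 central meridian λ₀ = 6×8 − 183 = -135°; Δλ = +0.2755°.
Transverse Mercator on WGS84 with k₀ = 0.9996 gives E = 514915.745 m, N = 6759220.992 m.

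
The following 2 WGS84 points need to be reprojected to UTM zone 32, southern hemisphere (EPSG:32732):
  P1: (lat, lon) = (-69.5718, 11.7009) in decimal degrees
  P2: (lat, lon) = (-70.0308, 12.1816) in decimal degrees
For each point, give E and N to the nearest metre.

UTM zone 32S: λ₀ = 9°, k₀ = 0.9996.
P1 (-69.5718°, 11.7009°) → (605179.601, 2279553.760) m.
P2 (-70.0308°, 12.1816°) → (621218.670, 2227527.872) m.

P1: E 605180 m, N 2279554 m; P2: E 621219 m, N 2227528 m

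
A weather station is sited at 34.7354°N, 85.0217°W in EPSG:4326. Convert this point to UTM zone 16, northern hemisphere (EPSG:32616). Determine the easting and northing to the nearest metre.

Zone 16 central meridian λ₀ = 6×16 − 183 = -87°; Δλ = +1.9783°.
Transverse Mercator on WGS84 with k₀ = 0.9996 gives E = 681115.065 m, N = 3845482.577 m.

E 681115 m, N 3845483 m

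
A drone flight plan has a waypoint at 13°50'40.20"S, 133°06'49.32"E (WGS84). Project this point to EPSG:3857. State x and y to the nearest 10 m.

x 14818150 m, y -1556380 m

Web Mercator is spherical with R = a = 6378137 m.
x = R·λ = 6378137 × 2.323272345 = 14818149.302 m.
y = R·ln tan(π/4 + φ/2) = 6378137 × -0.244018348 = -1556382.451 m.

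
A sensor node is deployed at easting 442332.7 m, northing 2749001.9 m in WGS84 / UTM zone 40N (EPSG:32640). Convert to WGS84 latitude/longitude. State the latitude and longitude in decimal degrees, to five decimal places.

lat 24.85490°, lon 56.42920°

Zone 40N: λ₀ = 57°, k₀ = 0.9996, false easting 500000 m.
Meridian distance M = (N − FN)/k₀ = 2750101.9 m.
Inverse transverse Mercator on WGS84 gives φ = 24.85489975°, λ = 56.42920044°.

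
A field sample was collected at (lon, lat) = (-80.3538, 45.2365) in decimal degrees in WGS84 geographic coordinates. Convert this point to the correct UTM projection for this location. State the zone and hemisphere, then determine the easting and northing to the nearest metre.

Longitude -80.3538° lies in the 6° band [-84°, -78°), giving zone 17; latitude is north of the equator, so 17N.
Zone 17 central meridian λ₀ = 6×17 − 183 = -81°; Δλ = +0.6462°.
Transverse Mercator on WGS84 with k₀ = 0.9996 gives E = 550720.481 m, N = 5009426.184 m.

Zone 17N: E 550720 m, N 5009426 m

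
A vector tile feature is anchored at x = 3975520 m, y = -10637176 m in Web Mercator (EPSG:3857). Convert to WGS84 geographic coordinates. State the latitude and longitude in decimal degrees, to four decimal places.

R = 6378137 m. λ = x/R = 35.71270378°.
φ = 2·arctan(exp(y/R)) − 90° = 2·arctan(0.18867) − 90° = -68.63120111°.

lat -68.6312°, lon 35.7127°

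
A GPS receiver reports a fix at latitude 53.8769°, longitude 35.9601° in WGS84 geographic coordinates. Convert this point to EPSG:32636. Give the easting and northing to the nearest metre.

Zone 36 central meridian λ₀ = 6×36 − 183 = 33°; Δλ = +2.9601°.
Transverse Mercator on WGS84 with k₀ = 0.9996 gives E = 694578.841 m, N = 5973887.189 m.

E 694579 m, N 5973887 m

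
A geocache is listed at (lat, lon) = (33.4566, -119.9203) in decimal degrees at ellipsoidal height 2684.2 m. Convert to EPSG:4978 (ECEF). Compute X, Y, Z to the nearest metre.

X -2658060 m, Y -4618720 m, Z 3497799 m

WGS84: a = 6378137 m, e² = 0.006694380; N(φ) = a/√(1−e²sin²φ) = 6384635.628 m.
X = (N+h)·cosφ·cosλ = -2658059.963 m; Y = (N+h)·cosφ·sinλ = -4618720.371 m; Z = (N(1−e²)+h)·sinφ = 3497799.083 m.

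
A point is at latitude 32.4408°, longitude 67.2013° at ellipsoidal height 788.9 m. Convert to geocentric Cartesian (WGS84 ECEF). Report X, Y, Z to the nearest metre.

WGS84: a = 6378137 m, e² = 0.006694380; N(φ) = a/√(1−e²sin²φ) = 6384289.122 m.
X = (N+h)·cosφ·cosλ = 2088077.814 m; Y = (N+h)·cosφ·sinλ = 4967656.338 m; Z = (N(1−e²)+h)·sinφ = 3402207.680 m.

X 2088078 m, Y 4967656 m, Z 3402208 m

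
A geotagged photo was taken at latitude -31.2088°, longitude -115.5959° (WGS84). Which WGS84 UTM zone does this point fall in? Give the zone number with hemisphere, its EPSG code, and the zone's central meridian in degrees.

Zone 11S (EPSG:32711), central meridian -117°

UTM zone = ⌊(λ + 180)/6⌋ + 1; -115.5959° ∈ [-120°, -114°) → zone 11.
Hemisphere: S (φ < 0).
Central meridian λ₀ = 6×11 − 183 = -117°.
EPSG code: 32711.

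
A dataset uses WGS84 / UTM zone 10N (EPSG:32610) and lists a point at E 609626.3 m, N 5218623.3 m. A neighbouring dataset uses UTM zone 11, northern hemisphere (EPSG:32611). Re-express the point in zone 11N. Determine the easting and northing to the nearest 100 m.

UTM 10N → geographic: φ = 47.11199959°, λ = -121.55500053°.
UTM 11N (λ₀ = -117°) forward: E = 154454.423 m, N = 5227684.339 m.

E 154500 m, N 5227700 m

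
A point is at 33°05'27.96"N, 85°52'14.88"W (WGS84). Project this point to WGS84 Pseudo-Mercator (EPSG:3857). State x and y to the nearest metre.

Web Mercator is spherical with R = a = 6378137 m.
x = R·λ = 6378137 × -1.498728191 = -9559093.730 m.
y = R·ln tan(π/4 + φ/2) = 6378137 × 0.612624379 = 3907402.217 m.

x -9559094 m, y 3907402 m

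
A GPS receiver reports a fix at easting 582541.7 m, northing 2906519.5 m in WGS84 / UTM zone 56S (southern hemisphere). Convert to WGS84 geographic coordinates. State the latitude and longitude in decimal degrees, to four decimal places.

lat -63.9585°, lon 154.6852°

Zone 56S: λ₀ = 153°, k₀ = 0.9996, false easting 500000 m, false northing 10000000 m.
Meridian distance M = (N − FN)/k₀ = -7096319.0 m.
Inverse transverse Mercator on WGS84 gives φ = -63.95850037°, λ = 154.68519995°.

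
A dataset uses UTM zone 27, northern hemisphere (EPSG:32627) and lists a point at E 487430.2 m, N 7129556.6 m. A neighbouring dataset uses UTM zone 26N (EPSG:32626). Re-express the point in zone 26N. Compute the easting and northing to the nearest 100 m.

UTM 27N → geographic: φ = 64.29180032°, λ = -21.25969939°.
UTM 26N (λ₀ = -27°) forward: E = 777548.661 m, N = 7142072.561 m.

E 777500 m, N 7142100 m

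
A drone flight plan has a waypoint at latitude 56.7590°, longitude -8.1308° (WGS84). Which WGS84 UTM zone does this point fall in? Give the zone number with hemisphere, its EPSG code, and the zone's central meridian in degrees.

Zone 29N (EPSG:32629), central meridian -9°

UTM zone = ⌊(λ + 180)/6⌋ + 1; -8.1308° ∈ [-12°, -6°) → zone 29.
Hemisphere: N (φ ≥ 0).
Central meridian λ₀ = 6×29 − 183 = -9°.
EPSG code: 32629.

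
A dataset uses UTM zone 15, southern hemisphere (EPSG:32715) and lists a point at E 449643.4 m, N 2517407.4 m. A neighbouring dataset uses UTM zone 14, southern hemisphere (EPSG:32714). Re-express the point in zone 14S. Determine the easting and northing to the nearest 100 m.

UTM 15S → geographic: φ = -67.45510038°, λ = -94.17700033°.
UTM 14S (λ₀ = -99°) forward: E = 706184.576 m, N = 2509864.146 m.

E 706200 m, N 2509900 m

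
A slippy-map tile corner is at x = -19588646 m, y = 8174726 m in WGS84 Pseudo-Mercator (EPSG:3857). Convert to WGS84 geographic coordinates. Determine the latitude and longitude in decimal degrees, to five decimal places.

R = 6378137 m. λ = x/R = -175.96780097°.
φ = 2·arctan(exp(y/R)) − 90° = 2·arctan(3.60268) − 90° = 58.97379901°.

lat 58.97380°, lon -175.96780°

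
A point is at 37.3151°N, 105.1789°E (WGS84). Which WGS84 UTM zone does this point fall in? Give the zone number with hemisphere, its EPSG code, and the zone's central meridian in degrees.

Zone 48N (EPSG:32648), central meridian 105°

UTM zone = ⌊(λ + 180)/6⌋ + 1; 105.1789° ∈ [102°, 108°) → zone 48.
Hemisphere: N (φ ≥ 0).
Central meridian λ₀ = 6×48 − 183 = 105°.
EPSG code: 32648.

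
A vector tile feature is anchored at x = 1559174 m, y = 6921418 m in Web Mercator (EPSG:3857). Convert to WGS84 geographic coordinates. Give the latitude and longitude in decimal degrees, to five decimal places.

R = 6378137 m. λ = x/R = 14.00629835°.
φ = 2·arctan(exp(y/R)) − 90° = 2·arctan(2.95997) − 90° = 52.66580195°.

lat 52.66580°, lon 14.00630°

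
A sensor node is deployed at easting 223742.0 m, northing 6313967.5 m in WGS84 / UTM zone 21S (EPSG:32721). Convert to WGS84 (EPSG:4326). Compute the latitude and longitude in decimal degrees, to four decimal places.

Zone 21S: λ₀ = -57°, k₀ = 0.9996, false easting 500000 m, false northing 10000000 m.
Meridian distance M = (N − FN)/k₀ = -3687507.5 m.
Inverse transverse Mercator on WGS84 gives φ = -33.27800037°, λ = -59.96610038°.

lat -33.2780°, lon -59.9661°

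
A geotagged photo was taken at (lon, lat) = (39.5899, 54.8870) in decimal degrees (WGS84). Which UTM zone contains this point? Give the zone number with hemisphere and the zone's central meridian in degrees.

Zone 37N, central meridian 39°

UTM zone = ⌊(λ + 180)/6⌋ + 1; 39.5899° ∈ [36°, 42°) → zone 37.
Hemisphere: N (φ ≥ 0).
Central meridian λ₀ = 6×37 − 183 = 39°.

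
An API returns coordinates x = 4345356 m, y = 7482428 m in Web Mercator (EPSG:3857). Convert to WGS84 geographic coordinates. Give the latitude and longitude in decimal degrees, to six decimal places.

lat 55.616402°, lon 39.034997°

R = 6378137 m. λ = x/R = 39.03499710°.
φ = 2·arctan(exp(y/R)) − 90° = 2·arctan(3.23212) − 90° = 55.61640161°.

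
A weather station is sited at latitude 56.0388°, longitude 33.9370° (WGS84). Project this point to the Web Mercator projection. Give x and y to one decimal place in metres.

x 3777849.6 m, y 7566143.5 m

Web Mercator is spherical with R = a = 6378137 m.
x = R·λ = 6378137 × 0.592312388 = 3777849.559 m.
y = R·ln tan(π/4 + φ/2) = 6378137 × 1.186262308 = 7566143.519 m.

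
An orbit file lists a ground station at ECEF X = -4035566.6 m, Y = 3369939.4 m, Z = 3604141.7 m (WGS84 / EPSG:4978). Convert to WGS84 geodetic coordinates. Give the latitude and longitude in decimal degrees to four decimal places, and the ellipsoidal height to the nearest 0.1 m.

λ = atan2(Y, X) = 140.13610020°; p = √(X²+Y²) = 5257593.5 m.
Bowring's method on WGS84 (a = 6378137 m, b = 6356752.314 m) gives φ = 34.61069990°, h = 3056.424 m.

lat 34.6107°, lon 140.1361°, h 3056.4 m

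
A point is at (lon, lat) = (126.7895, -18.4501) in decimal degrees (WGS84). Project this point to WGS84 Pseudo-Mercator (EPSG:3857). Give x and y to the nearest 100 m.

Web Mercator is spherical with R = a = 6378137 m.
x = R·λ = 6378137 × 2.212894232 = 14114142.578 m.
y = R·ln tan(π/4 + φ/2) = 6378137 × -0.327728905 = -2090299.852 m.

x 14114100 m, y -2090300 m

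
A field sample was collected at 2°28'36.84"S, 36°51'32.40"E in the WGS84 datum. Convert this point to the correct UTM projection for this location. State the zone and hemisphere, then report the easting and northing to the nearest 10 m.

Longitude 36.8590° lies in the 6° band [36°, 42°), giving zone 37; latitude is south of the equator, so 37S.
Zone 37 central meridian λ₀ = 6×37 − 183 = 39°; Δλ = -2.1410°.
Transverse Mercator on WGS84 with k₀ = 0.9996 gives E = 261925.821 m, N = 9726034.116 m.

Zone 37S: E 261930 m, N 9726030 m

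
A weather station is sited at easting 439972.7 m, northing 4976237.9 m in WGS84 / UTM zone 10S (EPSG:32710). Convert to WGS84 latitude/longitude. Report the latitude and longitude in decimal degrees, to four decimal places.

Zone 10S: λ₀ = -123°, k₀ = 0.9996, false easting 500000 m, false northing 10000000 m.
Meridian distance M = (N − FN)/k₀ = -5025772.4 m.
Inverse transverse Mercator on WGS84 gives φ = -45.36480014°, λ = -123.76649967°.

lat -45.3648°, lon -123.7665°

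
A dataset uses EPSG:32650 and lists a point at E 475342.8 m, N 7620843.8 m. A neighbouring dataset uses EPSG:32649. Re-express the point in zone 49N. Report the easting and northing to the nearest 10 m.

E 718360 m, N 7630300 m

UTM 50N → geographic: φ = 68.69830034°, λ = 116.39179966°.
UTM 49N (λ₀ = 111°) forward: E = 718355.687 m, N = 7630303.030 m.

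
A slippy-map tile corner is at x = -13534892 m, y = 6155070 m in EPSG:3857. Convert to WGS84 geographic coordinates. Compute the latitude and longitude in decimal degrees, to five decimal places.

lat 48.28900°, lon -121.58600°

R = 6378137 m. λ = x/R = -121.58600353°.
φ = 2·arctan(exp(y/R)) − 90° = 2·arctan(2.62486) − 90° = 48.28900289°.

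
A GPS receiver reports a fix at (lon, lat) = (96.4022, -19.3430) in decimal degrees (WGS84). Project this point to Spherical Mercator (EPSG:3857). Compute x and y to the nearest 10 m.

Web Mercator is spherical with R = a = 6378137 m.
x = R·λ = 6378137 × 1.682535796 = 10731443.815 m.
y = R·ln tan(π/4 + φ/2) = 6378137 × -0.344200905 = -2195360.527 m.

x 10731440 m, y -2195360 m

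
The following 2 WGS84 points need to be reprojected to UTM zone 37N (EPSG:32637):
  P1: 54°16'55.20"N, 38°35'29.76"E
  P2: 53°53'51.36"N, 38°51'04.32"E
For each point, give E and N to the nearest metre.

P1: E 473411 m, N 6014975 m; P2: E 490222 m, N 5972139 m

UTM zone 37N: λ₀ = 39°, k₀ = 0.9996.
P1 (54.2820°, 38.5916°) → (473410.895, 6014974.796) m.
P2 (53.8976°, 38.8512°) → (490222.310, 5972138.945) m.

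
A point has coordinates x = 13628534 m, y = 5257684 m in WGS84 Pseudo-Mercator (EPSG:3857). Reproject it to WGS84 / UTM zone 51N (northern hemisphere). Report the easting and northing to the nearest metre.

E 453042 m, N 4721253 m

Web Mercator inverse (R = 6378137 m) → φ = 42.64230145°, λ = 122.42720392°.
UTM 51N forward: E = 453042.361 m, N = 4721253.234 m.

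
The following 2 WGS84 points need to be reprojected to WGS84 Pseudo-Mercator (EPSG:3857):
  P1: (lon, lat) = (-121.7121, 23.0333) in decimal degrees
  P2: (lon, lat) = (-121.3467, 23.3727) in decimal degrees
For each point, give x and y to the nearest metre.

Web Mercator: x = R·λ, y = R·ln tan(π/4+φ/2), R = 6378137 m.
P1 (23.0333°, -121.7121°) → (-13548928.995, 2636046.206) m.
P2 (23.3727°, -121.3467°) → (-13508252.853, 2677153.056) m.

P1: x -13548929 m, y 2636046 m; P2: x -13508253 m, y 2677153 m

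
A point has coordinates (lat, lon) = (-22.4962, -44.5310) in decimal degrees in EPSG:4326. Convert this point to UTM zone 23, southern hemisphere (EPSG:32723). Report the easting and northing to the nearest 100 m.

Zone 23 central meridian λ₀ = 6×23 − 183 = -45°; Δλ = +0.4690°.
Transverse Mercator on WGS84 with k₀ = 0.9996 gives E = 548240.739 m, N = 7512173.442 m.

E 548200 m, N 7512200 m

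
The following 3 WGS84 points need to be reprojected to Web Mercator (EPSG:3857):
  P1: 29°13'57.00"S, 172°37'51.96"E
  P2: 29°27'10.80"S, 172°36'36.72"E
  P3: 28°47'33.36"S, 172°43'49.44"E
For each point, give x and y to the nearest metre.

Web Mercator: x = R·λ, y = R·ln tan(π/4+φ/2), R = 6378137 m.
P1 (-29.2325°, 172.6311°) → (19217206.147, -3405271.488) m.
P2 (-29.4530°, 172.6102°) → (19214879.570, -3433430.101) m.
P3 (-28.7926°, 172.7304°) → (19228260.173, -3349275.052) m.

P1: x 19217206 m, y -3405271 m; P2: x 19214880 m, y -3433430 m; P3: x 19228260 m, y -3349275 m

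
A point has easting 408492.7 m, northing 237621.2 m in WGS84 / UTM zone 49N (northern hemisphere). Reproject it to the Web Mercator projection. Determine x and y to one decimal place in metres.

x 12264858.7 m, y 239348.6 m

Unproject from UTM 49N (λ₀ = 111°) → φ = 2.14960040°, λ = 110.17710018°.
Web Mercator (R = 6378137 m): x = 12264858.689 m, y = 239348.579 m.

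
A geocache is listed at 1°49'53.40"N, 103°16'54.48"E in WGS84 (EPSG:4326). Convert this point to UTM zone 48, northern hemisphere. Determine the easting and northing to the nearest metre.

Zone 48 central meridian λ₀ = 6×48 − 183 = 105°; Δλ = -1.7182°.
Transverse Mercator on WGS84 with k₀ = 0.9996 gives E = 308875.595 m, N = 202528.082 m.

E 308876 m, N 202528 m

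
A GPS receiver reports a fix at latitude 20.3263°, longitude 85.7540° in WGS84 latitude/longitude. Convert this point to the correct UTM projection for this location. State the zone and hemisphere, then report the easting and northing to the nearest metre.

Zone 45N: E 369925 m, N 2248082 m

Longitude 85.7540° lies in the 6° band [84°, 90°), giving zone 45; latitude is north of the equator, so 45N.
Zone 45 central meridian λ₀ = 6×45 − 183 = 87°; Δλ = -1.2460°.
Transverse Mercator on WGS84 with k₀ = 0.9996 gives E = 369924.728 m, N = 2248081.690 m.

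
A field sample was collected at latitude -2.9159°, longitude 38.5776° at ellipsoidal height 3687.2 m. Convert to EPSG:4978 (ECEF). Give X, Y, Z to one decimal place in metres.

X 4982666.1 m, Y 3974421.7 m, Z -322474.7 m

WGS84: a = 6378137 m, e² = 0.006694380; N(φ) = a/√(1−e²sin²φ) = 6378192.247 m.
X = (N+h)·cosφ·cosλ = 4982666.124 m; Y = (N+h)·cosφ·sinλ = 3974421.723 m; Z = (N(1−e²)+h)·sinφ = -322474.729 m.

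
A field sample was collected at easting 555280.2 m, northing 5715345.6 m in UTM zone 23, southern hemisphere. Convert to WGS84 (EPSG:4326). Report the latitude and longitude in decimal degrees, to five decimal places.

Zone 23S: λ₀ = -45°, k₀ = 0.9996, false easting 500000 m, false northing 10000000 m.
Meridian distance M = (N − FN)/k₀ = -4286368.9 m.
Inverse transverse Mercator on WGS84 gives φ = -38.70879975°, λ = -44.36420047°.

lat -38.70880°, lon -44.36420°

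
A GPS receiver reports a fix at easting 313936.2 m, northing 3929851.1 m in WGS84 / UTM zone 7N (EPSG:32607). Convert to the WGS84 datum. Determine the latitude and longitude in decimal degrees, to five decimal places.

lat 35.49480°, lon -143.05130°

Zone 7N: λ₀ = -141°, k₀ = 0.9996, false easting 500000 m.
Meridian distance M = (N − FN)/k₀ = 3931423.7 m.
Inverse transverse Mercator on WGS84 gives φ = 35.49479957°, λ = -143.05129994°.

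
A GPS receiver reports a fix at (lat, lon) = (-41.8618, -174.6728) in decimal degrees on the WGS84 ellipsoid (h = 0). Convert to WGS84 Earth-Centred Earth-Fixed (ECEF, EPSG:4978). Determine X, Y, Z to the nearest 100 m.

WGS84: a = 6378137 m, e² = 0.006694380; N(φ) = a/√(1−e²sin²φ) = 6387665.750 m.
X = (N+h)·cosφ·cosλ = -4736708.599 m; Y = (N+h)·cosφ·sinλ = -441679.278 m; Z = (N(1−e²)+h)·sinφ = -4234184.081 m.

X -4736700 m, Y -441700 m, Z -4234200 m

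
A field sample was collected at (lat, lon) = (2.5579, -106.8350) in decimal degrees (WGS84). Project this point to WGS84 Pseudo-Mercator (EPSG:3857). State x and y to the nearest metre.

Web Mercator is spherical with R = a = 6378137 m.
x = R·λ = 6378137 × -1.864622506 = -11892817.799 m.
y = R·ln tan(π/4 + φ/2) = 6378137 × 0.044658614 = 284838.758 m.

x -11892818 m, y 284839 m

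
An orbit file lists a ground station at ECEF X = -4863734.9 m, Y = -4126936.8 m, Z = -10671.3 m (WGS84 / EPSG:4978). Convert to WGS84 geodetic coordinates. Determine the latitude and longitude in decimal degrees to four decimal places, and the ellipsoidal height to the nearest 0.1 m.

lat -0.0965°, lon -139.6850°, h 549.3 m

λ = atan2(Y, X) = -139.68499965°; p = √(X²+Y²) = 6378677.3 m.
Bowring's method on WGS84 (a = 6378137 m, b = 6356752.314 m) gives φ = -0.09649966°, h = 549.320 m.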